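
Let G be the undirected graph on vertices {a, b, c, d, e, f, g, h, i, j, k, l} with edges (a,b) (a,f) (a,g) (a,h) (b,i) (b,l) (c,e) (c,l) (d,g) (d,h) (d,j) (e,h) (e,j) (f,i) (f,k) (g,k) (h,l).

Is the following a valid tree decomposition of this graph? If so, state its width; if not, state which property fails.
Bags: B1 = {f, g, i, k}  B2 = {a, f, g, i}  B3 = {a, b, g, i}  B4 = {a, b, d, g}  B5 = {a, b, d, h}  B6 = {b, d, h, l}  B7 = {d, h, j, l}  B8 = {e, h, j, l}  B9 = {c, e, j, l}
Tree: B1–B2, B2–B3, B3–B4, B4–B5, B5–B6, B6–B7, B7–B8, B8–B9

Checking the three conditions: (i) the bags cover all of {a, b, c, d, e, f, g, h, i, j, k, l}; (ii) for each edge, some bag contains both endpoints; (iii) the bags containing any fixed vertex form a subtree. All hold, so the decomposition is valid with width 4 − 1 = 3.

Yes; width 3.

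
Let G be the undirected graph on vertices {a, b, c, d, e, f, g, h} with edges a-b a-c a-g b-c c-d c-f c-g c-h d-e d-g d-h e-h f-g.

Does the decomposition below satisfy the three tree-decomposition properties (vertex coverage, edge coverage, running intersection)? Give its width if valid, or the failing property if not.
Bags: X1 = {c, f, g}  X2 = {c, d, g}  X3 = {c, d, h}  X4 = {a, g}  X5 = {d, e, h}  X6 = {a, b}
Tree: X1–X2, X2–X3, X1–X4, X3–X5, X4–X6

No — edge (c,a) lies in no bag.

A tree decomposition must satisfy three properties: every vertex lies in some bag; for every edge, both endpoints lie together in some bag; and for every vertex, the bags containing it form a connected subtree. Here edge (c,a) lies in no bag, so the decomposition is invalid.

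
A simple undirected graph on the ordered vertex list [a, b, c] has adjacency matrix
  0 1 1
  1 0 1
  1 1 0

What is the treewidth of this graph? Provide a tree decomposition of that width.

Treewidth 2.
One optimal decomposition is:
Bags: B1 = {a, b, c}
Tree: (single bag)

With just one bag of size 3, the width is 3 − 1 = 2, so tw(G) ≤ 2. On the other hand G contains the 3-clique {a, b, c}. A clique must lie in a single bag of any decomposition, so no decomposition can have width below 2. Therefore the treewidth is 2.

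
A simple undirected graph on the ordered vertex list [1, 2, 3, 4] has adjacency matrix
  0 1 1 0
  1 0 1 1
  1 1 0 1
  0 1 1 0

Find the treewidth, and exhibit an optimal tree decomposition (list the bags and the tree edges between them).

Each bag holds 3 vertices, so the decomposition has width 2, which upper-bounds the treewidth. On the other hand G contains the 3-clique {1, 2, 3}. A clique must lie in a single bag of any decomposition, so no decomposition can have width below 2. Combining the bounds, tw(G) = 2.

Treewidth 2.
One optimal decomposition is:
Bags: B1 = {2, 3, 4}  B2 = {1, 2, 3}
Tree: B1–B2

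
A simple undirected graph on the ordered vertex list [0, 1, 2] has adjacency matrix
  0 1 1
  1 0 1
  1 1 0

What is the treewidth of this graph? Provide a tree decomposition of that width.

With just one bag of size 3, the width is 3 − 1 = 2, so tw(G) ≤ 2. On the other hand G contains the 3-clique {0, 1, 2}. A clique must lie in a single bag of any decomposition, so no decomposition can have width below 2. Hence tw(G) = 2 exactly.

Treewidth 2.
One such decomposition:
Bags: B1 = {0, 1, 2}
Tree: (single bag)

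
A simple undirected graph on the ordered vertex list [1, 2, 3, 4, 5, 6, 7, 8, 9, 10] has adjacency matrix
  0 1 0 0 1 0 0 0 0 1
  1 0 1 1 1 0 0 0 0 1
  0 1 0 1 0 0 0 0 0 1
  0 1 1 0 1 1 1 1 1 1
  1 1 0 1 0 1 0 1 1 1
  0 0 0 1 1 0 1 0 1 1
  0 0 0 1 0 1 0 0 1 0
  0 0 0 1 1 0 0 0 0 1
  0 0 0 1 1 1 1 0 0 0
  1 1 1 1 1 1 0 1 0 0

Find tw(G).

A width-3 tree decomposition is:
Bags: B1 = {2, 4, 5, 10}  B2 = {1, 2, 5, 10}  B3 = {4, 5, 8, 10}  B4 = {4, 5, 6, 10}  B5 = {2, 3, 4, 10}  B6 = {4, 5, 6, 9}  B7 = {4, 6, 7, 9}
Tree: B1–B2, B1–B3, B3–B4, B1–B5, B4–B6, B6–B7
Every bag has size at most 4, so the width is 4 − 1 = 3 and tw(G) ≤ 3. On the other hand G contains the 4-clique {1, 2, 5, 10}. A clique must lie in a single bag of any decomposition, so no decomposition can have width below 3. Therefore the treewidth is 3.

3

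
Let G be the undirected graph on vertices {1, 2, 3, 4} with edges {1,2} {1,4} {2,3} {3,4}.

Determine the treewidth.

A width-2 tree decomposition is:
Bags: B1 = {1, 2, 4}  B2 = {2, 3, 4}
Tree: B1–B2
Each bag holds 3 vertices, so the decomposition has width 2, which upper-bounds the treewidth. Since 2–1–4–3–2 is a cycle in G, G is not acyclic. Forests are exactly the graphs of treewidth ≤ 1, so tw(G) ≥ 2. Hence tw(G) = 2 exactly.

2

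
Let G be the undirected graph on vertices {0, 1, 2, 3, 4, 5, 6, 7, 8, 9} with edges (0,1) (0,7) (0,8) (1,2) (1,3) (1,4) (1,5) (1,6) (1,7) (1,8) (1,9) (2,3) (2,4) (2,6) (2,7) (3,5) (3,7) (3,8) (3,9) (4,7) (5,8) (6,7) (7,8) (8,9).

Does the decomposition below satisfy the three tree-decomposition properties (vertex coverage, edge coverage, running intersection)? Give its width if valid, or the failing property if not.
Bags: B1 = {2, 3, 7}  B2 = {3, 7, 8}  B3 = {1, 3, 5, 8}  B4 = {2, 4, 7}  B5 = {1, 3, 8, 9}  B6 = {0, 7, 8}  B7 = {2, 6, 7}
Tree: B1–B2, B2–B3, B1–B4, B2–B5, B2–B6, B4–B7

A tree decomposition must satisfy three properties: every vertex lies in some bag; for every edge, both endpoints lie together in some bag; and for every vertex, the bags containing it form a connected subtree. Here edge (1,2) lies in no bag, so the decomposition is invalid.

No — edge (1,2) lies in no bag.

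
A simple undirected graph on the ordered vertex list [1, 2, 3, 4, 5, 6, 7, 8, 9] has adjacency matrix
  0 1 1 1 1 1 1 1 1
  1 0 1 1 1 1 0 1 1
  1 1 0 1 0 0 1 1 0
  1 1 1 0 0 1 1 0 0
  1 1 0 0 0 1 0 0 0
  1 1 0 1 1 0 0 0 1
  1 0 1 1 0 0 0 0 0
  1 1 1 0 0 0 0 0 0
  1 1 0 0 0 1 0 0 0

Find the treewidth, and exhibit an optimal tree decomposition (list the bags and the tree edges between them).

Every bag has size at most 4, so the width is 4 − 1 = 3 and tw(G) ≤ 3. For the lower bound, the 4 vertices {1, 2, 3, 8} are pairwise adjacent, and any tree decomposition puts a clique entirely inside one bag — forcing width ≥ 3. Hence tw(G) = 3 exactly.

Treewidth 3.
Bags: B1 = {1, 2, 4, 6}  B2 = {1, 2, 6, 9}  B3 = {1, 2, 5, 6}  B4 = {1, 2, 3, 4}  B5 = {1, 3, 4, 7}  B6 = {1, 2, 3, 8}
Tree: B1–B2, B2–B3, B1–B4, B4–B5, B4–B6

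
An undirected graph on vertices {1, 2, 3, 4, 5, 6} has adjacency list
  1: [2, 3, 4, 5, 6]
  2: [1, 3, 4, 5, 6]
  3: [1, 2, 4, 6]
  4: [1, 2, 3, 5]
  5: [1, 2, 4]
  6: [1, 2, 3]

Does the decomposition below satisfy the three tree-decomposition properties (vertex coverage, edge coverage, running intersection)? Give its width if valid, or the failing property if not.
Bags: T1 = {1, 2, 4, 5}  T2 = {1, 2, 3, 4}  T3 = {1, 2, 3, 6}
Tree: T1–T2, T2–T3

Vertex coverage: the bags together contain {1, 2, 3, 4, 5, 6}, the full vertex set. Edge coverage: each edge of G has both endpoints in at least one bag. Running intersection: for every vertex, the bags containing it form a connected subtree. All three properties hold, so this is a valid tree decomposition of width max|bag| − 1 = 3, and hence tw(G) ≤ 3.

Yes; width 3.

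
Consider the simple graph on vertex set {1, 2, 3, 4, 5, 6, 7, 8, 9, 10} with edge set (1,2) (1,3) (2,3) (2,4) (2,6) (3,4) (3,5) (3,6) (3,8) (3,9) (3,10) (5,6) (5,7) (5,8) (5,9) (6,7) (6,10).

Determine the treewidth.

A width-2 tree decomposition is:
Bags: B1 = {2, 3, 6}  B2 = {3, 5, 6}  B3 = {1, 2, 3}  B4 = {5, 6, 7}  B5 = {2, 3, 4}  B6 = {3, 6, 10}  B7 = {3, 5, 9}  B8 = {3, 5, 8}
Tree: B1–B2, B1–B3, B2–B4, B1–B5, B2–B6, B2–B7, B2–B8
Every bag has size at most 3, so the width is 3 − 1 = 2 and tw(G) ≤ 2. For the lower bound, the 3 vertices {1, 2, 3} are pairwise adjacent, and any tree decomposition puts a clique entirely inside one bag — forcing width ≥ 2. The upper and lower bounds meet at 2, so that is the treewidth.

2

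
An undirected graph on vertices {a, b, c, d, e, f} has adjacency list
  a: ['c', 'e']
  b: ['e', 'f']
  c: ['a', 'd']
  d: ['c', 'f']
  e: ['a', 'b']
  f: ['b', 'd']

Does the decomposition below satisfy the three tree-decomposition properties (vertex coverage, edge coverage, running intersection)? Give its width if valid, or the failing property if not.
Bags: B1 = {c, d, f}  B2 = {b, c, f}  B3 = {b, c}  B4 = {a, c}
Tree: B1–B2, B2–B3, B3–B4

A tree decomposition must satisfy three properties: every vertex lies in some bag; for every edge, both endpoints lie together in some bag; and for every vertex, the bags containing it form a connected subtree. Here vertex e appears in no bag, so the decomposition is invalid.

No — vertex e appears in no bag.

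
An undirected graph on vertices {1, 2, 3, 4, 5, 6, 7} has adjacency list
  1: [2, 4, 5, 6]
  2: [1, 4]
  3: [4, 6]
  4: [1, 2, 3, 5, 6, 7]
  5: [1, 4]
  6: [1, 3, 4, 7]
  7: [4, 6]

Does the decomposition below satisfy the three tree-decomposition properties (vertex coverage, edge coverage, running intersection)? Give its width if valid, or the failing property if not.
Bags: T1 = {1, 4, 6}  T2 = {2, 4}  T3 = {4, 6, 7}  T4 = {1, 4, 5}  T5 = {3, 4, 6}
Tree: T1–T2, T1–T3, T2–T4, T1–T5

No — edge (1,2) lies in no bag.

A tree decomposition must satisfy three properties: every vertex lies in some bag; for every edge, both endpoints lie together in some bag; and for every vertex, the bags containing it form a connected subtree. Here edge (1,2) lies in no bag, so the decomposition is invalid.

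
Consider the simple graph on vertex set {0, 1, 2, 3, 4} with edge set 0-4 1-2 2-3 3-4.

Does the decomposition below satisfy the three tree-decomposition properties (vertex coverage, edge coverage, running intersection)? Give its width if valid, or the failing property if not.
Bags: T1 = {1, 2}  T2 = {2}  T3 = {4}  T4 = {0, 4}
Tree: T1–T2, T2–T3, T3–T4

A tree decomposition must satisfy three properties: every vertex lies in some bag; for every edge, both endpoints lie together in some bag; and for every vertex, the bags containing it form a connected subtree. Here vertex 3 appears in no bag, so the decomposition is invalid.

No — vertex 3 appears in no bag.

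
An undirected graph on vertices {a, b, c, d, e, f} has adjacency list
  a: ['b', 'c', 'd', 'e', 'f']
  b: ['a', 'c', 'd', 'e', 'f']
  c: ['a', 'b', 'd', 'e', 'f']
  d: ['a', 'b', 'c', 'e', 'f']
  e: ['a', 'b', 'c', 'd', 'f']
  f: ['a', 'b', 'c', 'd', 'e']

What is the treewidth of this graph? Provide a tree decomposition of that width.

Treewidth 5.
One such decomposition:
Bags: B1 = {a, b, c, d, e, f}
Tree: (single bag)

With just one bag of size 6, the width is 6 − 1 = 5, so tw(G) ≤ 5. Conversely, {a, b, c, d, e, f} is a clique of size 6, and the vertices of any clique must share a bag in every tree decomposition; so some bag has ≥ 6 vertices and tw(G) ≥ 5. The upper and lower bounds meet at 5, so that is the treewidth.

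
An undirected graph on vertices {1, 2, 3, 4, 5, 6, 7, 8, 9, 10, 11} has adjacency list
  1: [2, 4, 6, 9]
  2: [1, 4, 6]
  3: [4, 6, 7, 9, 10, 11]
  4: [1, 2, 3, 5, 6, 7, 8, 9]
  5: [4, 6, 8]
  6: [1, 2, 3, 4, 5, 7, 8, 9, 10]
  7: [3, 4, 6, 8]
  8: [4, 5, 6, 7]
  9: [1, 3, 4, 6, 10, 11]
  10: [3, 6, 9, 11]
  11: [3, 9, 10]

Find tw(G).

3

A width-3 tree decomposition is:
Bags: B1 = {3, 6, 9, 10}  B2 = {3, 4, 6, 9}  B3 = {3, 4, 6, 7}  B4 = {1, 4, 6, 9}  B5 = {4, 6, 7, 8}  B6 = {1, 2, 4, 6}  B7 = {3, 9, 10, 11}  B8 = {4, 5, 6, 8}
Tree: B1–B2, B2–B3, B2–B4, B3–B5, B4–B6, B1–B7, B5–B8
Each bag holds 4 vertices, so the decomposition has width 3, which upper-bounds the treewidth. Conversely, {3, 9, 10, 11} is a clique of size 4, and the vertices of any clique must share a bag in every tree decomposition; so some bag has ≥ 4 vertices and tw(G) ≥ 3. Combining the bounds, tw(G) = 3.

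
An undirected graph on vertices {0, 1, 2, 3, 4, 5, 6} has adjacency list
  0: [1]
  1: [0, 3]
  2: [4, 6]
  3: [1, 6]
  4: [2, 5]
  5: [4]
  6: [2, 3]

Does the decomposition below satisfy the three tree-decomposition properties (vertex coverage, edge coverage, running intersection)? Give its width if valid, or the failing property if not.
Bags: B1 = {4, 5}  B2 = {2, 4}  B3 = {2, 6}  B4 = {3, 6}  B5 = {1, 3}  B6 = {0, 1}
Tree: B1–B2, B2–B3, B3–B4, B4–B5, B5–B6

Yes; width 1.

Every vertex of G appears in some bag (union = {0, 1, 2, 3, 4, 5, 6}); every edge is covered by a bag; and for each vertex v the set of bags containing v is connected in the bag tree. The decomposition is therefore valid. The largest bag has 2 vertices, so the width is 1.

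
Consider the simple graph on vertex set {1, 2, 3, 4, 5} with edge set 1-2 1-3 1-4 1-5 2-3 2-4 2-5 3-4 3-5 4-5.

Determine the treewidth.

4

A width-4 tree decomposition is:
Bags: B1 = {1, 2, 3, 4, 5}
Tree: (single bag)
A single bag containing all 5 vertices is trivially a valid decomposition of width 4. Conversely, {1, 2, 3, 4, 5} is a clique of size 5, and the vertices of any clique must share a bag in every tree decomposition; so some bag has ≥ 5 vertices and tw(G) ≥ 4. Hence tw(G) = 4 exactly.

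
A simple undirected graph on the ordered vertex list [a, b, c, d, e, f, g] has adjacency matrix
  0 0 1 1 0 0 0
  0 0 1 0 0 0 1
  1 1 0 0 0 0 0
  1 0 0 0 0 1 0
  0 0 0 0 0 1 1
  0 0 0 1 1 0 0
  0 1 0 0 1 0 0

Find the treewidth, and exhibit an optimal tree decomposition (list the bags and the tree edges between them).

Every bag has size at most 3, so the width is 3 − 1 = 2 and tw(G) ≤ 2. Since b–g–e–f–d–a–c–b is a cycle in G, G is not acyclic. Forests are exactly the graphs of treewidth ≤ 1, so tw(G) ≥ 2. The upper and lower bounds meet at 2, so that is the treewidth.

Treewidth 2.
One such decomposition:
Bags: B1 = {b, e, g}  B2 = {b, e, f}  B3 = {b, d, f}  B4 = {a, b, d}  B5 = {a, b, c}
Tree: B1–B2, B2–B3, B3–B4, B4–B5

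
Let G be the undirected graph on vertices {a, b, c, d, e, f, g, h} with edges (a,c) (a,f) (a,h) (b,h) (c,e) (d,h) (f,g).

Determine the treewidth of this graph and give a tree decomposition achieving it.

The largest bag has 2 vertices, giving width 1; this decomposition certifies tw(G) ≤ 1. Since G has at least one edge (e.g. f–a), it is not an edgeless graph, so tw(G) ≥ 1. The upper and lower bounds meet at 1, so that is the treewidth.

Treewidth 1.
Bags: B1 = {a, f}  B2 = {a, h}  B3 = {b, h}  B4 = {a, c}  B5 = {d, h}  B6 = {c, e}  B7 = {f, g}
Tree: B1–B2, B2–B3, B1–B4, B2–B5, B4–B6, B1–B7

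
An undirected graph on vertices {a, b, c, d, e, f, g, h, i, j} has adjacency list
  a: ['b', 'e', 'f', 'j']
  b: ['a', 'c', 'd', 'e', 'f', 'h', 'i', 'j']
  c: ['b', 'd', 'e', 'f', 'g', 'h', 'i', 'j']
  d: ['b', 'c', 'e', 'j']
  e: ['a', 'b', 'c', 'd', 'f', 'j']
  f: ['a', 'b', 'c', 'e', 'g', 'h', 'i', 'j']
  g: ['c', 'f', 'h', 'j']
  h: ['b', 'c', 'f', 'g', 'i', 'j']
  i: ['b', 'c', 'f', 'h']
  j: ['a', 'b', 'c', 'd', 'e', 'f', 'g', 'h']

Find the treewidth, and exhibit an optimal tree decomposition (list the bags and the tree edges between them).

Every bag has size at most 5, so the width is 5 − 1 = 4 and tw(G) ≤ 4. For the lower bound, the 5 vertices {b, c, d, e, j} are pairwise adjacent, and any tree decomposition puts a clique entirely inside one bag — forcing width ≥ 4. The upper and lower bounds meet at 4, so that is the treewidth.

Treewidth 4.
One optimal decomposition is:
Bags: B1 = {b, c, d, e, j}  B2 = {b, c, e, f, j}  B3 = {b, c, f, h, j}  B4 = {c, f, g, h, j}  B5 = {b, c, f, h, i}  B6 = {a, b, e, f, j}
Tree: B1–B2, B2–B3, B3–B4, B3–B5, B2–B6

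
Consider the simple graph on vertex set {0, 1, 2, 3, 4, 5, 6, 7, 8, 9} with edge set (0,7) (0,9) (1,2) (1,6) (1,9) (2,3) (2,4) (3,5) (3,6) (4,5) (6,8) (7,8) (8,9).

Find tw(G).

2

A width-2 tree decomposition is:
Bags: B1 = {3, 4, 5}  B2 = {2, 3, 4}  B3 = {2, 3, 6}  B4 = {1, 2, 6}  B5 = {1, 6, 8}  B6 = {1, 8, 9}  B7 = {7, 8, 9}  B8 = {0, 7, 9}
Tree: B1–B2, B2–B3, B3–B4, B4–B5, B5–B6, B6–B7, B7–B8
The largest bag has 3 vertices, giving width 2; this decomposition certifies tw(G) ≤ 2. For the lower bound, G contains the cycle 5–4–2–3–5, so G is not a forest; only forests have treewidth ≤ 1, hence tw(G) ≥ 2. Combining the bounds, tw(G) = 2.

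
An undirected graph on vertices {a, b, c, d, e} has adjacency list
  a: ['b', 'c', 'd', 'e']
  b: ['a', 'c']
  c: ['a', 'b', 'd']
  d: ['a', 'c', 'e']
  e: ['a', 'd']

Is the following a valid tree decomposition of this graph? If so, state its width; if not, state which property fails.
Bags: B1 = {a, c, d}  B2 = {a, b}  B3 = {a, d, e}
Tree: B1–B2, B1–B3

No — edge (c,b) lies in no bag.

A tree decomposition must satisfy three properties: every vertex lies in some bag; for every edge, both endpoints lie together in some bag; and for every vertex, the bags containing it form a connected subtree. Here edge (c,b) lies in no bag, so the decomposition is invalid.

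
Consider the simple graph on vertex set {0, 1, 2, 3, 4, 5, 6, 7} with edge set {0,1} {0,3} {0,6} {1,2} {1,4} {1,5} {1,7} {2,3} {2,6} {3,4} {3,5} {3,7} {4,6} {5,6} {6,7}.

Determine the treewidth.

A width-3 tree decomposition is:
Bags: B1 = {1, 2, 3, 6}  B2 = {1, 3, 6, 7}  B3 = {1, 3, 4, 6}  B4 = {1, 3, 5, 6}  B5 = {0, 1, 3, 6}
Tree: B1–B2, B2–B3, B3–B4, B4–B5
Each bag holds 4 vertices, so the decomposition has width 3, which upper-bounds the treewidth. For the lower bound: the 4 vertex sets {2,6}, {1,7}, {3}, {4} are disjoint, each induces a connected subgraph, and every pair is joined by at least one edge of G. Contracting each set to a single vertex therefore yields K_{4} as a minor, and since treewidth is minor-monotone, tw(G) ≥ tw(K_{4}) = 3. Combining the bounds, tw(G) = 3.

3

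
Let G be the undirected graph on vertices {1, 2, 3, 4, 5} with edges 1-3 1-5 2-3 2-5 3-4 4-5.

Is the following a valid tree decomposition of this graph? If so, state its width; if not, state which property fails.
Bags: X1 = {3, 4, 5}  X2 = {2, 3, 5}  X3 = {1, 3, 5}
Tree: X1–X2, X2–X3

Yes; width 2.

Vertex coverage: the bags together contain {1, 2, 3, 4, 5}, the full vertex set. Edge coverage: each edge of G has both endpoints in at least one bag. Running intersection: for every vertex, the bags containing it form a connected subtree. All three properties hold, so this is a valid tree decomposition of width max|bag| − 1 = 2, and hence tw(G) ≤ 2.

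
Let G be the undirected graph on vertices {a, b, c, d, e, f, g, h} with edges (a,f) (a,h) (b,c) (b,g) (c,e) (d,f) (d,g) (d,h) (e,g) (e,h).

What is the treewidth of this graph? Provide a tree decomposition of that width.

Each bag holds 3 vertices, so the decomposition has width 2, which upper-bounds the treewidth. Since c–b–g–e–c is a cycle in G, G is not acyclic. Forests are exactly the graphs of treewidth ≤ 1, so tw(G) ≥ 2. The upper and lower bounds meet at 2, so that is the treewidth.

Treewidth 2.
Bags: B1 = {b, c, e}  B2 = {b, e, g}  B3 = {e, g, h}  B4 = {d, g, h}  B5 = {a, d, h}  B6 = {a, d, f}
Tree: B1–B2, B2–B3, B3–B4, B4–B5, B5–B6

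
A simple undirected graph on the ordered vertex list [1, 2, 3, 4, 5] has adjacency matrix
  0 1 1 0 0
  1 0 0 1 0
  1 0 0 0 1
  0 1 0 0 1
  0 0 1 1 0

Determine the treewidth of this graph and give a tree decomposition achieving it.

Treewidth 2.
One optimal decomposition is:
Bags: B1 = {2, 4, 5}  B2 = {1, 2, 5}  B3 = {1, 3, 5}
Tree: B1–B2, B2–B3

Each bag holds 3 vertices, so the decomposition has width 2, which upper-bounds the treewidth. The edges 5–4–2–1–3–5 form a cycle, so G is not a tree and its treewidth is at least 2. Hence tw(G) = 2 exactly.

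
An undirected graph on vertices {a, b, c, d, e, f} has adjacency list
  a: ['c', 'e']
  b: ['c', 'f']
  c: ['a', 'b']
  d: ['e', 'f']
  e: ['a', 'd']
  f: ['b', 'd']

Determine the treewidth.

A width-2 tree decomposition is:
Bags: B1 = {a, b, c}  B2 = {a, b, f}  B3 = {a, d, f}  B4 = {a, d, e}
Tree: B1–B2, B2–B3, B3–B4
The largest bag has 3 vertices, giving width 2; this decomposition certifies tw(G) ≤ 2. Since a–c–b–f–d–e–a is a cycle in G, G is not acyclic. Forests are exactly the graphs of treewidth ≤ 1, so tw(G) ≥ 2. Hence tw(G) = 2 exactly.

2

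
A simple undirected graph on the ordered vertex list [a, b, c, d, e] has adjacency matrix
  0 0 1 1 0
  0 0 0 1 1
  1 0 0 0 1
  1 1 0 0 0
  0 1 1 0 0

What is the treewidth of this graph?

2

A width-2 tree decomposition is:
Bags: B1 = {a, c, e}  B2 = {a, b, e}  B3 = {a, b, d}
Tree: B1–B2, B2–B3
Every bag has size at most 3, so the width is 3 − 1 = 2 and tw(G) ≤ 2. Since a–c–e–b–d–a is a cycle in G, G is not acyclic. Forests are exactly the graphs of treewidth ≤ 1, so tw(G) ≥ 2. Combining the bounds, tw(G) = 2.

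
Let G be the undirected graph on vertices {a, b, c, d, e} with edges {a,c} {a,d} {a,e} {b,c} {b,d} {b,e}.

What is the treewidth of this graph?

2

A width-2 tree decomposition is:
Bags: B1 = {a, b, d}  B2 = {a, b, c}  B3 = {a, b, e}
Tree: B1–B2, B2–B3
Each bag holds 3 vertices, so the decomposition has width 2, which upper-bounds the treewidth. Since d–a–c–b–d is a cycle in G, G is not acyclic. Forests are exactly the graphs of treewidth ≤ 1, so tw(G) ≥ 2. The upper and lower bounds meet at 2, so that is the treewidth.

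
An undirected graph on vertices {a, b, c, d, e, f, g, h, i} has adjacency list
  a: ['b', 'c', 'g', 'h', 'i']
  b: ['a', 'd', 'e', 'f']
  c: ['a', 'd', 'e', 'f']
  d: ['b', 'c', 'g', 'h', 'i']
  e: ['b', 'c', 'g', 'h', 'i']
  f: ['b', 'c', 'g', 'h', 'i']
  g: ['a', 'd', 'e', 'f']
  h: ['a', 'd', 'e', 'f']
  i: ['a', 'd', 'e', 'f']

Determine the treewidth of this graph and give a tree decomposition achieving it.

Every bag has size at most 5, so the width is 5 − 1 = 4 and tw(G) ≤ 4. For the lower bound: the 5 vertex sets {a,i}, {b,e}, {d,h}, {f}, {g} are disjoint, each induces a connected subgraph, and every pair is joined by at least one edge of G. Contracting each set to a single vertex therefore yields K_{5} as a minor, and since treewidth is minor-monotone, tw(G) ≥ tw(K_{5}) = 4. Therefore the treewidth is 4.

Treewidth 4.
One such decomposition:
Bags: B1 = {a, d, e, f, i}  B2 = {a, b, d, e, f}  B3 = {a, d, e, f, h}  B4 = {a, d, e, f, g}  B5 = {a, c, d, e, f}
Tree: B1–B2, B2–B3, B3–B4, B4–B5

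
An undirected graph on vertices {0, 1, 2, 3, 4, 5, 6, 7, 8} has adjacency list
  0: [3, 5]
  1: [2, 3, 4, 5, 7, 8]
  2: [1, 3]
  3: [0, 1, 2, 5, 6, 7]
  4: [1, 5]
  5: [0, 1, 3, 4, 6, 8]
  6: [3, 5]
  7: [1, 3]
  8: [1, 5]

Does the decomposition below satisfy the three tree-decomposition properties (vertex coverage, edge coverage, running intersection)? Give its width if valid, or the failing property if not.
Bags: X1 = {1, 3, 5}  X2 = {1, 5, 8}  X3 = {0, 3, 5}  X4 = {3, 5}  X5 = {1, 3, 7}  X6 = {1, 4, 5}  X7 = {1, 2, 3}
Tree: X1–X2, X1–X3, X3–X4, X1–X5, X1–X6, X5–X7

No — vertex 6 appears in no bag.

A tree decomposition must satisfy three properties: every vertex lies in some bag; for every edge, both endpoints lie together in some bag; and for every vertex, the bags containing it form a connected subtree. Here vertex 6 appears in no bag, so the decomposition is invalid.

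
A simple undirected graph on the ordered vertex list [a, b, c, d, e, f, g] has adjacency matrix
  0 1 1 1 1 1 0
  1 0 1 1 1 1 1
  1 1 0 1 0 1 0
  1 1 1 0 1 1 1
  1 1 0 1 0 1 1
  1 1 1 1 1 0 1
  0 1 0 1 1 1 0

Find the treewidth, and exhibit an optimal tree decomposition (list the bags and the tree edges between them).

Every bag has size at most 5, so the width is 5 − 1 = 4 and tw(G) ≤ 4. For the lower bound, the 5 vertices {b, d, e, f, g} are pairwise adjacent, and any tree decomposition puts a clique entirely inside one bag — forcing width ≥ 4. Hence tw(G) = 4 exactly.

Treewidth 4.
One optimal decomposition is:
Bags: B1 = {a, b, d, e, f}  B2 = {a, b, c, d, f}  B3 = {b, d, e, f, g}
Tree: B1–B2, B1–B3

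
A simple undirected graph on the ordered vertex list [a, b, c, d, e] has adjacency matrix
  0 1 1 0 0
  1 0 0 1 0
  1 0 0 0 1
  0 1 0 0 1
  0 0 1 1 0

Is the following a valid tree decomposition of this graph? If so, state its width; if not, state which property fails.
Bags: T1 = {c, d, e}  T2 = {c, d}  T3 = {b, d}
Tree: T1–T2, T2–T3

No — vertex a appears in no bag.

A tree decomposition must satisfy three properties: every vertex lies in some bag; for every edge, both endpoints lie together in some bag; and for every vertex, the bags containing it form a connected subtree. Here vertex a appears in no bag, so the decomposition is invalid.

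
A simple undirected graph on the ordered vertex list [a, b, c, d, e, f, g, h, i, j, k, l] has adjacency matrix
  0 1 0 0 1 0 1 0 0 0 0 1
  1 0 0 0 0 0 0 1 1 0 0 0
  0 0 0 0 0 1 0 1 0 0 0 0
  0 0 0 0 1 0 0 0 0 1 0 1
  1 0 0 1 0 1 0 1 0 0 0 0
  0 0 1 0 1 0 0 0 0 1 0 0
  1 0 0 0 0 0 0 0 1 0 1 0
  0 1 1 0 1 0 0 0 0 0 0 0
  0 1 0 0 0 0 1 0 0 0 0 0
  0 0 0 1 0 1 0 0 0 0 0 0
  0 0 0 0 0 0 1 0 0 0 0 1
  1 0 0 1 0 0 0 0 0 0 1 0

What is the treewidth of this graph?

A width-3 tree decomposition is:
Bags: B1 = {c, d, f, j}  B2 = {c, d, e, f}  B3 = {c, d, e, h}  B4 = {d, e, h, l}  B5 = {a, e, h, l}  B6 = {a, b, h, l}  B7 = {a, b, k, l}  B8 = {a, b, g, k}  B9 = {b, g, i, k}
Tree: B1–B2, B2–B3, B3–B4, B4–B5, B5–B6, B6–B7, B7–B8, B8–B9
Each bag holds 4 vertices, so the decomposition has width 3, which upper-bounds the treewidth. For the lower bound: the 4 vertex sets {c,f,j}, {d}, {e}, {a,b,h,l} are disjoint, each induces a connected subgraph, and every pair is joined by at least one edge of G. Contracting each set to a single vertex therefore yields K_{4} as a minor, and since treewidth is minor-monotone, tw(G) ≥ tw(K_{4}) = 3. Combining the bounds, tw(G) = 3.

3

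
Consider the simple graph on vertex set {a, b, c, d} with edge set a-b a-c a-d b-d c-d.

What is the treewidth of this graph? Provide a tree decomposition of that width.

Every bag has size at most 3, so the width is 3 − 1 = 2 and tw(G) ≤ 2. On the other hand G contains the 3-clique {a, c, d}. A clique must lie in a single bag of any decomposition, so no decomposition can have width below 2. Combining the bounds, tw(G) = 2.

Treewidth 2.
Bags: B1 = {a, b, d}  B2 = {a, c, d}
Tree: B1–B2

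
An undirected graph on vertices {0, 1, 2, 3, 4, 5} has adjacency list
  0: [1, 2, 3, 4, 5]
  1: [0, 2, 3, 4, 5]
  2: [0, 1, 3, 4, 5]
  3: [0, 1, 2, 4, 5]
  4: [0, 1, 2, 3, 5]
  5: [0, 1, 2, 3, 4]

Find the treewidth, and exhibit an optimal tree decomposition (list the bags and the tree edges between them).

With just one bag of size 6, the width is 6 − 1 = 5, so tw(G) ≤ 5. For the lower bound, the 6 vertices {0, 1, 2, 3, 4, 5} are pairwise adjacent, and any tree decomposition puts a clique entirely inside one bag — forcing width ≥ 5. Combining the bounds, tw(G) = 5.

Treewidth 5.
One such decomposition:
Bags: B1 = {0, 1, 2, 3, 4, 5}
Tree: (single bag)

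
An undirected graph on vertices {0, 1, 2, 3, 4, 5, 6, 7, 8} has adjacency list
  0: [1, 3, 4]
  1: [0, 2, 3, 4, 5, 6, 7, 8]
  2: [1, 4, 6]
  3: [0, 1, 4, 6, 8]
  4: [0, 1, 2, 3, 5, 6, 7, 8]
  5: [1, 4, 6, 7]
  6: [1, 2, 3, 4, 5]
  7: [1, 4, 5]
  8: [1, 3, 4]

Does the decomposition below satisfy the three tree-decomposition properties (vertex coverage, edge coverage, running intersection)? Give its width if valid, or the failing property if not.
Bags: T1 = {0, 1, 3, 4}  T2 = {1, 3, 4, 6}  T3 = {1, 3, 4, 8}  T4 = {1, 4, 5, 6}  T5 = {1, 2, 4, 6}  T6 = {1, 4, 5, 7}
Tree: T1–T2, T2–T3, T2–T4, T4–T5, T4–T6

Yes; width 3.

Checking the three conditions: (i) the bags cover all of {0, 1, 2, 3, 4, 5, 6, 7, 8}; (ii) for each edge, some bag contains both endpoints; (iii) the bags containing any fixed vertex form a subtree. All hold, so the decomposition is valid with width 4 − 1 = 3.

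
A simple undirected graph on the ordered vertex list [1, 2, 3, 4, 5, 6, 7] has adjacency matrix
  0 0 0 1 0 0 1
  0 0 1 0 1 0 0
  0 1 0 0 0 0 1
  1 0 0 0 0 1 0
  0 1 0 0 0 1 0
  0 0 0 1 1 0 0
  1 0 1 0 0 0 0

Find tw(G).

2

A width-2 tree decomposition is:
Bags: B1 = {1, 4, 6}  B2 = {1, 6, 7}  B3 = {3, 6, 7}  B4 = {2, 3, 6}  B5 = {2, 5, 6}
Tree: B1–B2, B2–B3, B3–B4, B4–B5
Every bag has size at most 3, so the width is 3 − 1 = 2 and tw(G) ≤ 2. The edges 6–4–1–7–3–2–5–6 form a cycle, so G is not a tree and its treewidth is at least 2. Hence tw(G) = 2 exactly.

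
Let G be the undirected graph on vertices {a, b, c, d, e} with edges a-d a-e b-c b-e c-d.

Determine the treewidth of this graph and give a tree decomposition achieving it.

Treewidth 2.
Bags: B1 = {a, c, d}  B2 = {a, c, e}  B3 = {b, c, e}
Tree: B1–B2, B2–B3

Each bag holds 3 vertices, so the decomposition has width 2, which upper-bounds the treewidth. Since c–d–a–e–b–c is a cycle in G, G is not acyclic. Forests are exactly the graphs of treewidth ≤ 1, so tw(G) ≥ 2. Hence tw(G) = 2 exactly.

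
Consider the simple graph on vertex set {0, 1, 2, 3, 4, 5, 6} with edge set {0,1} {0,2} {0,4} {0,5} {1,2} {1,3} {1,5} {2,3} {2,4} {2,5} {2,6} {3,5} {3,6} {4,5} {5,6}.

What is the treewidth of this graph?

A width-3 tree decomposition is:
Bags: B1 = {1, 2, 3, 5}  B2 = {2, 3, 5, 6}  B3 = {0, 1, 2, 5}  B4 = {0, 2, 4, 5}
Tree: B1–B2, B1–B3, B3–B4
Each bag holds 4 vertices, so the decomposition has width 3, which upper-bounds the treewidth. Conversely, {0, 1, 2, 5} is a clique of size 4, and the vertices of any clique must share a bag in every tree decomposition; so some bag has ≥ 4 vertices and tw(G) ≥ 3. Hence tw(G) = 3 exactly.

3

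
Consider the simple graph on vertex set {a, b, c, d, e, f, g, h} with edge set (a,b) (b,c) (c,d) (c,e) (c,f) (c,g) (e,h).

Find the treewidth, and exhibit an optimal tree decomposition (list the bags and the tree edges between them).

Treewidth 1.
Bags: B1 = {c, f}  B2 = {c, e}  B3 = {c, g}  B4 = {b, c}  B5 = {a, b}  B6 = {e, h}  B7 = {c, d}
Tree: B1–B2, B2–B3, B3–B4, B4–B5, B2–B6, B2–B7

Each bag holds 2 vertices, so the decomposition has width 1, which upper-bounds the treewidth. Since G has at least one edge (e.g. f–c), it is not an edgeless graph, so tw(G) ≥ 1. The upper and lower bounds meet at 1, so that is the treewidth.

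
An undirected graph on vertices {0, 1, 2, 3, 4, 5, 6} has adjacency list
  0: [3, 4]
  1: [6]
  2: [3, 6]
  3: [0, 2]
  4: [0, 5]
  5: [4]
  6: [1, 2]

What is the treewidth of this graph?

A width-1 tree decomposition is:
Bags: B1 = {4, 5}  B2 = {0, 4}  B3 = {0, 3}  B4 = {2, 3}  B5 = {2, 6}  B6 = {1, 6}
Tree: B1–B2, B2–B3, B3–B4, B4–B5, B5–B6
Each bag holds 2 vertices, so the decomposition has width 1, which upper-bounds the treewidth. Any graph with an edge has treewidth ≥ 1, and G has the edge 5–4. Hence tw(G) = 1 exactly.

1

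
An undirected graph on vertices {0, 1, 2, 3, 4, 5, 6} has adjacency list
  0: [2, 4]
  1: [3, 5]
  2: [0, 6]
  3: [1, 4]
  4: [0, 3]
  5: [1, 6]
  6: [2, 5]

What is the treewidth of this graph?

A width-2 tree decomposition is:
Bags: B1 = {1, 3, 5}  B2 = {3, 4, 5}  B3 = {0, 4, 5}  B4 = {0, 2, 5}  B5 = {2, 5, 6}
Tree: B1–B2, B2–B3, B3–B4, B4–B5
Each bag holds 3 vertices, so the decomposition has width 2, which upper-bounds the treewidth. Since 5–1–3–4–0–2–6–5 is a cycle in G, G is not acyclic. Forests are exactly the graphs of treewidth ≤ 1, so tw(G) ≥ 2. Therefore the treewidth is 2.

2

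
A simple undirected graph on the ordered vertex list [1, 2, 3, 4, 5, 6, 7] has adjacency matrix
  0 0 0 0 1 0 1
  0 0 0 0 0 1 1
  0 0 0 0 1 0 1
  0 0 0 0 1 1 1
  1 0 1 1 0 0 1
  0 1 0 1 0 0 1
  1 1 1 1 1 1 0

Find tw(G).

A width-2 tree decomposition is:
Bags: B1 = {4, 5, 7}  B2 = {4, 6, 7}  B3 = {3, 5, 7}  B4 = {2, 6, 7}  B5 = {1, 5, 7}
Tree: B1–B2, B1–B3, B2–B4, B3–B5
Every bag has size at most 3, so the width is 3 − 1 = 2 and tw(G) ≤ 2. For the lower bound, the 3 vertices {2, 6, 7} are pairwise adjacent, and any tree decomposition puts a clique entirely inside one bag — forcing width ≥ 2. The upper and lower bounds meet at 2, so that is the treewidth.

2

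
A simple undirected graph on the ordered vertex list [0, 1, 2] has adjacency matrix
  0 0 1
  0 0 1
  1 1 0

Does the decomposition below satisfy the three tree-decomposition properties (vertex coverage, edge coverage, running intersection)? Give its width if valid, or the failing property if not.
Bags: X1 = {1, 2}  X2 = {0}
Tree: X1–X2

A tree decomposition must satisfy three properties: every vertex lies in some bag; for every edge, both endpoints lie together in some bag; and for every vertex, the bags containing it form a connected subtree. Here edge (2,0) lies in no bag, so the decomposition is invalid.

No — edge (2,0) lies in no bag.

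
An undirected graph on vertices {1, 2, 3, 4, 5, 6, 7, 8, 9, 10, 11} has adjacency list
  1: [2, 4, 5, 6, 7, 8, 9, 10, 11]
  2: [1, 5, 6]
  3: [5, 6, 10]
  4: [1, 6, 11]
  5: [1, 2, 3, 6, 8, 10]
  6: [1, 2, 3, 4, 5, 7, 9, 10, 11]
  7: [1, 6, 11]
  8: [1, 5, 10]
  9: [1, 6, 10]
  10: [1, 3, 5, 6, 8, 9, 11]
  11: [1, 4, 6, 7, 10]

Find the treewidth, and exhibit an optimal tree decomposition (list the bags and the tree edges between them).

Each bag holds 4 vertices, so the decomposition has width 3, which upper-bounds the treewidth. For the lower bound, the 4 vertices {1, 5, 8, 10} are pairwise adjacent, and any tree decomposition puts a clique entirely inside one bag — forcing width ≥ 3. The upper and lower bounds meet at 3, so that is the treewidth.

Treewidth 3.
One optimal decomposition is:
Bags: B1 = {1, 2, 5, 6}  B2 = {1, 5, 6, 10}  B3 = {1, 6, 9, 10}  B4 = {1, 6, 10, 11}  B5 = {1, 4, 6, 11}  B6 = {1, 6, 7, 11}  B7 = {3, 5, 6, 10}  B8 = {1, 5, 8, 10}
Tree: B1–B2, B2–B3, B2–B4, B4–B5, B5–B6, B2–B7, B2–B8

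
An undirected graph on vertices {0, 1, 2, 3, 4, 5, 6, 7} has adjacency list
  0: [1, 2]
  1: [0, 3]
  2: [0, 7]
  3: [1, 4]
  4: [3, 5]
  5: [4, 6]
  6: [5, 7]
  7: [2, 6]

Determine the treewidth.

2

A width-2 tree decomposition is:
Bags: B1 = {0, 1, 2}  B2 = {1, 2, 7}  B3 = {1, 6, 7}  B4 = {1, 5, 6}  B5 = {1, 4, 5}  B6 = {1, 3, 4}
Tree: B1–B2, B2–B3, B3–B4, B4–B5, B5–B6
The largest bag has 3 vertices, giving width 2; this decomposition certifies tw(G) ≤ 2. For the lower bound, G contains the cycle 1–0–2–7–6–5–4–3–1, so G is not a forest; only forests have treewidth ≤ 1, hence tw(G) ≥ 2. Hence tw(G) = 2 exactly.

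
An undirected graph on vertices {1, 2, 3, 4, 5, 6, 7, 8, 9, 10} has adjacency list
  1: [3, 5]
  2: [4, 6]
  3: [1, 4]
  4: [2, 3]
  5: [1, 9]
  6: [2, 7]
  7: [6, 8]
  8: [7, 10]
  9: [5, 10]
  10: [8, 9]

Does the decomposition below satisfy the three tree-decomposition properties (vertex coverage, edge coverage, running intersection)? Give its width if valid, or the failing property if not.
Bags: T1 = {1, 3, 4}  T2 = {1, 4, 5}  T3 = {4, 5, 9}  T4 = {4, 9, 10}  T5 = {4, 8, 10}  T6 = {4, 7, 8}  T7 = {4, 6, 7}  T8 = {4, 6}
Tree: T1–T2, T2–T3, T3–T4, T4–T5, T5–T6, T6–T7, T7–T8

A tree decomposition must satisfy three properties: every vertex lies in some bag; for every edge, both endpoints lie together in some bag; and for every vertex, the bags containing it form a connected subtree. Here vertex 2 appears in no bag, so the decomposition is invalid.

No — vertex 2 appears in no bag.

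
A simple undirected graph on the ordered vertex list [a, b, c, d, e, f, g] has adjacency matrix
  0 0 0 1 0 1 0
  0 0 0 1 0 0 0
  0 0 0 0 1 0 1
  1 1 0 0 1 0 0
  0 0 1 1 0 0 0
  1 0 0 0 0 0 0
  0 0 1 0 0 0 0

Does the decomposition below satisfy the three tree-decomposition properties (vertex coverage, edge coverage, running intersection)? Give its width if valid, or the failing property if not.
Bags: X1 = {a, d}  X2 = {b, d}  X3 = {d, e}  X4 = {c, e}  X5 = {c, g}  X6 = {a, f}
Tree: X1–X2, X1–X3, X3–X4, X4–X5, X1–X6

Every vertex of G appears in some bag (union = {a, b, c, d, e, f, g}); every edge is covered by a bag; and for each vertex v the set of bags containing v is connected in the bag tree. The decomposition is therefore valid. The largest bag has 2 vertices, so the width is 1.

Yes; width 1.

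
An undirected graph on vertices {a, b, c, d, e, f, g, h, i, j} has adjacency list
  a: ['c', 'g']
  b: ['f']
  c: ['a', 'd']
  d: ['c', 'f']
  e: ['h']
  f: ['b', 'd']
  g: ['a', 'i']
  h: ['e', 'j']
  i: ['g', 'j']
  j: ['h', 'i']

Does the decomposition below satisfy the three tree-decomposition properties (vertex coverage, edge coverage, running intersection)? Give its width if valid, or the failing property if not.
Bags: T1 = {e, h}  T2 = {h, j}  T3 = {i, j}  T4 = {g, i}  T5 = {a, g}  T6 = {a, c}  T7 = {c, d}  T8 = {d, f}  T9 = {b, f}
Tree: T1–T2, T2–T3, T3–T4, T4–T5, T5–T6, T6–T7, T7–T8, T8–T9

Checking the three conditions: (i) the bags cover all of {a, b, c, d, e, f, g, h, i, j}; (ii) for each edge, some bag contains both endpoints; (iii) the bags containing any fixed vertex form a subtree. All hold, so the decomposition is valid with width 2 − 1 = 1.

Yes; width 1.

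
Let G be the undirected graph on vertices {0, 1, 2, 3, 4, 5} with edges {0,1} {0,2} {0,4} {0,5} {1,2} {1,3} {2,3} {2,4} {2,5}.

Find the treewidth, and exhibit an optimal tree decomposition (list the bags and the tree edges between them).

The largest bag has 3 vertices, giving width 2; this decomposition certifies tw(G) ≤ 2. On the other hand G contains the 3-clique {0, 1, 2}. A clique must lie in a single bag of any decomposition, so no decomposition can have width below 2. Hence tw(G) = 2 exactly.

Treewidth 2.
One optimal decomposition is:
Bags: B1 = {0, 1, 2}  B2 = {0, 2, 5}  B3 = {1, 2, 3}  B4 = {0, 2, 4}
Tree: B1–B2, B1–B3, B2–B4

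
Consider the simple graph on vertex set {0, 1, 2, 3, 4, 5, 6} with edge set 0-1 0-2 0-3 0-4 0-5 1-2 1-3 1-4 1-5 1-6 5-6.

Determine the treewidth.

2

A width-2 tree decomposition is:
Bags: B1 = {0, 1, 3}  B2 = {0, 1, 5}  B3 = {1, 5, 6}  B4 = {0, 1, 4}  B5 = {0, 1, 2}
Tree: B1–B2, B2–B3, B1–B4, B4–B5
Every bag has size at most 3, so the width is 3 − 1 = 2 and tw(G) ≤ 2. Conversely, {0, 1, 2} is a clique of size 3, and the vertices of any clique must share a bag in every tree decomposition; so some bag has ≥ 3 vertices and tw(G) ≥ 2. The upper and lower bounds meet at 2, so that is the treewidth.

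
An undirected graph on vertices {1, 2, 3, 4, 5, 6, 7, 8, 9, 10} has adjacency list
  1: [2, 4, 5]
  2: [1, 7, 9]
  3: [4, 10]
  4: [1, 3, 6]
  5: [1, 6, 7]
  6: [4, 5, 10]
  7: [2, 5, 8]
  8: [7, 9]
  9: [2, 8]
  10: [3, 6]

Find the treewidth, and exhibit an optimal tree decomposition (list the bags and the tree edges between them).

Every bag has size at most 3, so the width is 3 − 1 = 2 and tw(G) ≤ 2. The edges 9–8–7–2–9 form a cycle, so G is not a tree and its treewidth is at least 2. Hence tw(G) = 2 exactly.

Treewidth 2.
Bags: B1 = {2, 8, 9}  B2 = {2, 7, 8}  B3 = {1, 2, 7}  B4 = {1, 5, 7}  B5 = {1, 4, 5}  B6 = {4, 5, 6}  B7 = {3, 4, 6}  B8 = {3, 6, 10}
Tree: B1–B2, B2–B3, B3–B4, B4–B5, B5–B6, B6–B7, B7–B8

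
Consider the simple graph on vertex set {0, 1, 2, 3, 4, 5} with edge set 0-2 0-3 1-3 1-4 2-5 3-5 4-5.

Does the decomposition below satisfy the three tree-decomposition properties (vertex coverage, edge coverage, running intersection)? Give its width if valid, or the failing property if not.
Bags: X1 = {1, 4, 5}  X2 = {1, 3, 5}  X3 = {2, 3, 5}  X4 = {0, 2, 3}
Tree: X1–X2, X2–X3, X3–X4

Vertex coverage: the bags together contain {0, 1, 2, 3, 4, 5}, the full vertex set. Edge coverage: each edge of G has both endpoints in at least one bag. Running intersection: for every vertex, the bags containing it form a connected subtree. All three properties hold, so this is a valid tree decomposition of width max|bag| − 1 = 2, and hence tw(G) ≤ 2.

Yes; width 2.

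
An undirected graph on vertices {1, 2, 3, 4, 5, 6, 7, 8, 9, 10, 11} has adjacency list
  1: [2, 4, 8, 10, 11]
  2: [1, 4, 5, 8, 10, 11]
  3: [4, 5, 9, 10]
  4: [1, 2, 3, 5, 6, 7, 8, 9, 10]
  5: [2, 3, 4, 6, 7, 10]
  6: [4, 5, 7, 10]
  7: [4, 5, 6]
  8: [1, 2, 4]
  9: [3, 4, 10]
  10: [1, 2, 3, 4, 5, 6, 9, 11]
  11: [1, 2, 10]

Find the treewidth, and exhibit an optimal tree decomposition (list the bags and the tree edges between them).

Treewidth 3.
One optimal decomposition is:
Bags: B1 = {2, 4, 5, 10}  B2 = {4, 5, 6, 10}  B3 = {3, 4, 5, 10}  B4 = {3, 4, 9, 10}  B5 = {1, 2, 4, 10}  B6 = {1, 2, 10, 11}  B7 = {4, 5, 6, 7}  B8 = {1, 2, 4, 8}
Tree: B1–B2, B2–B3, B3–B4, B1–B5, B5–B6, B2–B7, B5–B8

The largest bag has 4 vertices, giving width 3; this decomposition certifies tw(G) ≤ 3. For the lower bound, the 4 vertices {1, 2, 10, 11} are pairwise adjacent, and any tree decomposition puts a clique entirely inside one bag — forcing width ≥ 3. Hence tw(G) = 3 exactly.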